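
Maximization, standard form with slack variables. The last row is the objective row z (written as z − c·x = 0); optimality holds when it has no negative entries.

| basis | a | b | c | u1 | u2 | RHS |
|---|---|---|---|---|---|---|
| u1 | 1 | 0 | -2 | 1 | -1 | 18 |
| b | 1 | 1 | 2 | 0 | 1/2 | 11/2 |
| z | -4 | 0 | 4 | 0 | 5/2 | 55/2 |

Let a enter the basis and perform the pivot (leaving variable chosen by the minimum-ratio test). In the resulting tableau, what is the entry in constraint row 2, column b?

1

Ratio test on column a — row 1: 18/1 = 18; row 2: (11/2)/1 = 11/2. Minimum is 11/2 at row 2 (b leaves); pivot element 1.
Divide row 2 by 1; eliminate column a from the other rows.
In the new row 2, the b entry is the old entry divided by the pivot: 1/1 = 1.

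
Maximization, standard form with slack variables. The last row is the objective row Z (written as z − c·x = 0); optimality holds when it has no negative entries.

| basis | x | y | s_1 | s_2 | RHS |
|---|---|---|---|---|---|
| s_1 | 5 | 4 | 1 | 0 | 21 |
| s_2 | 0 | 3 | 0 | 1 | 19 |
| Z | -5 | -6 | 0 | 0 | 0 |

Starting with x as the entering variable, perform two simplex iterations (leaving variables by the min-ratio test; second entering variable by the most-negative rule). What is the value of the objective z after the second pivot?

63/2

Ratio test on column x — row 1: 21/5 = 21/5; row 2: entry 0 ≤ 0. Minimum is 21/5 at row 1 (s_1 leaves); pivot element 5.
Pivot on row 1; the Z-row RHS becomes 0 − (-5)·(21/5) = 21.
Next entering variable (most negative Z-row entry -2): y.
Ratio test on column y — row 1: (21/5)/(4/5) = 21/4; row 2: 19/3 = 19/3. Minimum is 21/4 at row 1 (x leaves); pivot element 4/5.
After the second pivot the Z-row RHS is 21 − (-2)·(21/4) = 63/2.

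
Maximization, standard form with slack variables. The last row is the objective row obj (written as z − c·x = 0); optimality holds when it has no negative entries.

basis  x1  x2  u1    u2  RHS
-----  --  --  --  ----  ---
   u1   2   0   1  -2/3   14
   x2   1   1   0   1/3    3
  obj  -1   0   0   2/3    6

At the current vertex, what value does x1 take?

0

x1 is not in the basis, so in the current basic feasible solution x1 = 0.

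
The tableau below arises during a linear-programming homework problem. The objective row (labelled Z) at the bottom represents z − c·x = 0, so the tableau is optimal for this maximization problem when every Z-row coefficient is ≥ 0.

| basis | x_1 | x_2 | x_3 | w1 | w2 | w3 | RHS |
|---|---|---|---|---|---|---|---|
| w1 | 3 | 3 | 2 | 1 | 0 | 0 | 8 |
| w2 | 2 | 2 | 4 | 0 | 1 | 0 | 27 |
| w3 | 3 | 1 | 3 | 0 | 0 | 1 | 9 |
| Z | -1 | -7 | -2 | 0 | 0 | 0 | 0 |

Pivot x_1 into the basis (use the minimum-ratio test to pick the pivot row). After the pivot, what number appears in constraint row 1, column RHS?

8/3

Ratio test on column x_1 — row 1: 8/3 = 8/3; row 2: 27/2 = 27/2; row 3: 9/3 = 3. Minimum is 8/3 at row 1 (w1 leaves); pivot element 3.
Divide row 1 by 3; eliminate column x_1 from the other rows.
In the new row 1, the RHS entry is the old entry divided by the pivot: 8/3 = 8/3.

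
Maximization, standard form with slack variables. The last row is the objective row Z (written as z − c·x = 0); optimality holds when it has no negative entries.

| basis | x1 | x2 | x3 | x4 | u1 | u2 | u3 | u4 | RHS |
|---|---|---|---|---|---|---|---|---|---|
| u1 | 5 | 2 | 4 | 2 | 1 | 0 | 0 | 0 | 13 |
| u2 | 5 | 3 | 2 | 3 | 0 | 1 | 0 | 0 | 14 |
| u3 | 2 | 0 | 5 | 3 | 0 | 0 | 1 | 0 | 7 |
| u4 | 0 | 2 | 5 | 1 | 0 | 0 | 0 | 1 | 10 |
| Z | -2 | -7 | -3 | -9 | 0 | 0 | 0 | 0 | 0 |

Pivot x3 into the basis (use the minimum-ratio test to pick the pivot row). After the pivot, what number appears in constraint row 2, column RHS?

56/5

Ratio test on column x3 — row 1: 13/4 = 13/4; row 2: 14/2 = 7; row 3: 7/5 = 7/5; row 4: 10/5 = 2. Minimum is 7/5 at row 3 (u3 leaves); pivot element 5.
Divide row 3 by 5; eliminate column x3 from the other rows.
Row 2 update in column RHS: 14 − 2·(7/5) = 56/5.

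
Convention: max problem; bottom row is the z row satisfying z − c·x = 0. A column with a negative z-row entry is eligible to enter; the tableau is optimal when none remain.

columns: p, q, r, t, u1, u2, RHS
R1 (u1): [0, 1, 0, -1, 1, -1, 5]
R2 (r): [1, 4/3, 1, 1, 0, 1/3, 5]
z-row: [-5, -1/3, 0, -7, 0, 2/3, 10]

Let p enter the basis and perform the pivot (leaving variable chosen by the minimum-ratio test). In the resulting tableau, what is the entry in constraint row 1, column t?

Ratio test on column p — row 1: entry 0 ≤ 0; row 2: 5/1 = 5. Minimum is 5 at row 2 (r leaves); pivot element 1.
Divide row 2 by 1; eliminate column p from the other rows.
Row 1 update in column t: -1 − 0·1 = -1.

-1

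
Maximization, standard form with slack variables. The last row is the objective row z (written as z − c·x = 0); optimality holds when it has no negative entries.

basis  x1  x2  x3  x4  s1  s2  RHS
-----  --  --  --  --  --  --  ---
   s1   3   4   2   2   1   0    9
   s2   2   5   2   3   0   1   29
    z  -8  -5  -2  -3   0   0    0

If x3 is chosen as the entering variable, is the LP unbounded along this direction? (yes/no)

no

Column x3 has positive entries in row(s) 1, 2, so the ratio test bounds it — not unbounded.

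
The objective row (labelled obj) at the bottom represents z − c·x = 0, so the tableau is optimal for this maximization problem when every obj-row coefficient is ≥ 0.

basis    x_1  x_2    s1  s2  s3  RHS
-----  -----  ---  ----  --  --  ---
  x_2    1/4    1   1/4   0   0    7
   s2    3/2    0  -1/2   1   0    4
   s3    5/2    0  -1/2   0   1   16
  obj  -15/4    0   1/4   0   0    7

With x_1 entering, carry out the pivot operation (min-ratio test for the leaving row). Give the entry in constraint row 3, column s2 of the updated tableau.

Ratio test on column x_1 — row 1: 7/(1/4) = 28; row 2: 4/(3/2) = 8/3; row 3: 16/(5/2) = 32/5. Minimum is 8/3 at row 2 (s2 leaves); pivot element 3/2.
Divide row 2 by 3/2; eliminate column x_1 from the other rows.
Row 3 update in column s2: 0 − (5/2)·(2/3) = -5/3.

-5/3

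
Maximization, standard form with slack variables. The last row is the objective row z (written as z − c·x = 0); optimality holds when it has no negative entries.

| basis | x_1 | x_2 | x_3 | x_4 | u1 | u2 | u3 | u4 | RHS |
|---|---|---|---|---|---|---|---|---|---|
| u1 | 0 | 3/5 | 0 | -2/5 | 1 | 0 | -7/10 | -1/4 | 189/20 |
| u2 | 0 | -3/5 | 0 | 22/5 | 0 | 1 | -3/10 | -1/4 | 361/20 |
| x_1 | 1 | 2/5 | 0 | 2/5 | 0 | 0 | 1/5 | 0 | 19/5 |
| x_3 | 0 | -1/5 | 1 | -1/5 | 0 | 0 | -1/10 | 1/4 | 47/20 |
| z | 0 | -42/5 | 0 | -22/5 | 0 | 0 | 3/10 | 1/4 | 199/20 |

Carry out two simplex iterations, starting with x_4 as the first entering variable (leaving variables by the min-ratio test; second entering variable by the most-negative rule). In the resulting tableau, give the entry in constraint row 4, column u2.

0

Ratio test on column x_4 — row 1: entry -2/5 ≤ 0; row 2: (361/20)/(22/5) = 361/88; row 3: (19/5)/(2/5) = 19/2; row 4: entry -1/5 ≤ 0. Minimum is 361/88 at row 2 (u2 leaves); pivot element 22/5.
Divide row 2 by 22/5; eliminate column x_4 from the other rows.
Second iteration: most negative z-row entry is -9 in column x_2, so x_2 enters.
Ratio test on column x_2 — row 1: (122/11)/(6/11) = 61/3; row 2: entry -3/22 ≤ 0; row 3: (95/44)/(5/11) = 19/4; row 4: entry -5/22 ≤ 0. Minimum is 19/4 at row 3 (x_1 leaves); pivot element 5/11.
Divide row 3 by 5/11; eliminate column x_2 from the other rows.
After both pivots, the entry at constraint row 4, column u2 is 0.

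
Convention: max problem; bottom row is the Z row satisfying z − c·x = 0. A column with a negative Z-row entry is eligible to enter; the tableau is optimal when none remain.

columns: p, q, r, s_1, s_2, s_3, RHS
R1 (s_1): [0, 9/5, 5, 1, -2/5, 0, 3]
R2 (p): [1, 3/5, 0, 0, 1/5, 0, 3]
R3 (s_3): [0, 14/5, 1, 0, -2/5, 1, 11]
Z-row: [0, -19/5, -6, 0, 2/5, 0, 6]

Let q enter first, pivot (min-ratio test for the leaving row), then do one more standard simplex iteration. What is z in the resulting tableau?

Ratio test on column q — row 1: 3/(9/5) = 5/3; row 2: 3/(3/5) = 5; row 3: 11/(14/5) = 55/14. Minimum is 5/3 at row 1 (s_1 leaves); pivot element 9/5.
Pivot on row 1; the Z-row RHS becomes 6 − (-19/5)·(5/3) = 37/3.
Next entering variable (most negative Z-row entry -4/9): s_2.
Ratio test on column s_2 — row 1: entry -2/9 ≤ 0; row 2: 2/(1/3) = 6; row 3: (19/3)/(2/9) = 57/2. Minimum is 6 at row 2 (p leaves); pivot element 1/3.
After the second pivot the Z-row RHS is 37/3 − (-4/9)·6 = 15.

15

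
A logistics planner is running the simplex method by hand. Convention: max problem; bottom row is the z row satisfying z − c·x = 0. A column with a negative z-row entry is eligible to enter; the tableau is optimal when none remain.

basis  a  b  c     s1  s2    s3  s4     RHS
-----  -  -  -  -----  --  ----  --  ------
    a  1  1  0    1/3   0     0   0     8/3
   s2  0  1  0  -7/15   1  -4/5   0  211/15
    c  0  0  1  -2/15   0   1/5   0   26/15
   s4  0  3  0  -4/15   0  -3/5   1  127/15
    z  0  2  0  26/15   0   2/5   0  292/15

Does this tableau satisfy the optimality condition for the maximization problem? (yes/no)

yes

Every z-row coefficient is ≥ 0, so the tableau is optimal.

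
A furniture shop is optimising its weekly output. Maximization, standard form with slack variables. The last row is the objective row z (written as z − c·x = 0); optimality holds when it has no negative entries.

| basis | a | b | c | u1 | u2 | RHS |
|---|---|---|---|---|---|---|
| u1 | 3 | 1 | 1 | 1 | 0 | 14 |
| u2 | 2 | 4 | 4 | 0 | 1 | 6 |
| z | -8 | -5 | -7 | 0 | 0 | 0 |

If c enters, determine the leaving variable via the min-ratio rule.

u2

Column c entries and ratios — u1: 14/1 = 14; u2: 6/4 = 3/2.
Smallest ratio is 3/2 in the row of u2, so u2 leaves.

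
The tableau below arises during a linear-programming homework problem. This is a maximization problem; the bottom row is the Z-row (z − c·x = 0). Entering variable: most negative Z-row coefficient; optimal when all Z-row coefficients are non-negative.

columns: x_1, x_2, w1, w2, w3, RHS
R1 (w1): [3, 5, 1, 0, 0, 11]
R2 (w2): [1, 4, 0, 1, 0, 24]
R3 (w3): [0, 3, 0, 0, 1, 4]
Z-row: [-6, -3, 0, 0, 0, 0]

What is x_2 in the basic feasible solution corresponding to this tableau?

0

x_2 is not in the basis, so in the current basic feasible solution x_2 = 0.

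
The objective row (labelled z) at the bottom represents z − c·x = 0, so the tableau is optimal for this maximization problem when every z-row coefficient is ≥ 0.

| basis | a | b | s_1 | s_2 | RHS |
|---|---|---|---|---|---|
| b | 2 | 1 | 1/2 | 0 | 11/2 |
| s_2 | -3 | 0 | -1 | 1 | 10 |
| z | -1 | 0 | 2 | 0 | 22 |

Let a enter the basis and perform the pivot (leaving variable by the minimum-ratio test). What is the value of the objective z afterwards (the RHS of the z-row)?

99/4

Ratio test on column a — row 1: (11/2)/2 = 11/4; row 2: entry -3 ≤ 0. Minimum is 11/4 at row 1 (b leaves); pivot element 2.
Pivot on row 1; the z-row RHS becomes 22 − (-1)·(11/4) = 99/4.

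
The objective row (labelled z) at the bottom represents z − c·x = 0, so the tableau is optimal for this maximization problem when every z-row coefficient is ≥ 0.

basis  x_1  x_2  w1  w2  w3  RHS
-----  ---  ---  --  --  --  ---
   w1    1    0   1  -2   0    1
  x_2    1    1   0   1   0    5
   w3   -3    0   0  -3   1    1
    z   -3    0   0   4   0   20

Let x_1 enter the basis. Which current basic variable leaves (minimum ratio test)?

w1

Column x_1 entries and ratios — w1: 1/1 = 1; x_2: 5/1 = 5; w3: -3 ≤ 0, skip.
Smallest ratio is 1 in the row of w1, so w1 leaves.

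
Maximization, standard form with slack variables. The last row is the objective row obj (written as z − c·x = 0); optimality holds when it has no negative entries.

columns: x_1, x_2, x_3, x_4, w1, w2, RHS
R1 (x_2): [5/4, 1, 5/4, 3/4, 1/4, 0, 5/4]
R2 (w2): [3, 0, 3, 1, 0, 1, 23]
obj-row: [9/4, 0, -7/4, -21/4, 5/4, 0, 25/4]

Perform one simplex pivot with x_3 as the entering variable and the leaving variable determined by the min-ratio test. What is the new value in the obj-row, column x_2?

Ratio test on column x_3 — row 1: (5/4)/(5/4) = 1; row 2: 23/3 = 23/3. Minimum is 1 at row 1 (x_2 leaves); pivot element 5/4.
Divide row 1 by 5/4; eliminate column x_3 from the other rows.
obj-row update in column x_2: 0 − (-7/4)·(4/5) = 7/5.

7/5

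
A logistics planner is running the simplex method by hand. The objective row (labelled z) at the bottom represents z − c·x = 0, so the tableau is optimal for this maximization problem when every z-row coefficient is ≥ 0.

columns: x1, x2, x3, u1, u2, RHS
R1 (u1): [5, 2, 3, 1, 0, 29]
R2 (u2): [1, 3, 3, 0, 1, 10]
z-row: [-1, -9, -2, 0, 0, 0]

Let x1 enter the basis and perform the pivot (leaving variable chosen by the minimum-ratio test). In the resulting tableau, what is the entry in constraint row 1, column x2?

Ratio test on column x1 — row 1: 29/5 = 29/5; row 2: 10/1 = 10. Minimum is 29/5 at row 1 (u1 leaves); pivot element 5.
Divide row 1 by 5; eliminate column x1 from the other rows.
In the new row 1, the x2 entry is the old entry divided by the pivot: 2/5 = 2/5.

2/5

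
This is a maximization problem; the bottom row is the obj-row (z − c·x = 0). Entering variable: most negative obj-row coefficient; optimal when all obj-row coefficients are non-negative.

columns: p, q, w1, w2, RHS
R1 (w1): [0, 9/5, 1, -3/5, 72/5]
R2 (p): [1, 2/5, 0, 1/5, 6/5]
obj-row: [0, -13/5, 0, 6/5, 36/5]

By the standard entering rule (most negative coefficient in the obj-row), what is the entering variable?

q

Negative obj-row entries: q: -13/5.
The most negative is -13/5 in column q, so q enters.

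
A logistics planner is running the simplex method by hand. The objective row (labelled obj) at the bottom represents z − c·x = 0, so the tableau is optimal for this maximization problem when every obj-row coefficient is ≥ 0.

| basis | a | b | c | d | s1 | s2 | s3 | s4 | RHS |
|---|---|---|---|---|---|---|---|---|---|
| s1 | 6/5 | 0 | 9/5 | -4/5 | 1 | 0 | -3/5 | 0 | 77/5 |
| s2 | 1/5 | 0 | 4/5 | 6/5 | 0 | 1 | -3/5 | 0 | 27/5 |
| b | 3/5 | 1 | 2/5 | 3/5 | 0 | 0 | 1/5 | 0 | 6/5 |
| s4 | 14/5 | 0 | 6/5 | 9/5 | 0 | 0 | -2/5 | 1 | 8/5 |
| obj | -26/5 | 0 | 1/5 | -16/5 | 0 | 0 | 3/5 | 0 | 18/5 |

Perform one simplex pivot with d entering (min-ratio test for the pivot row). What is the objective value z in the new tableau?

Ratio test on column d — row 1: entry -4/5 ≤ 0; row 2: (27/5)/(6/5) = 9/2; row 3: (6/5)/(3/5) = 2; row 4: (8/5)/(9/5) = 8/9. Minimum is 8/9 at row 4 (s4 leaves); pivot element 9/5.
Pivot on row 4; the obj-row RHS becomes 18/5 − (-16/5)·(8/9) = 58/9.

58/9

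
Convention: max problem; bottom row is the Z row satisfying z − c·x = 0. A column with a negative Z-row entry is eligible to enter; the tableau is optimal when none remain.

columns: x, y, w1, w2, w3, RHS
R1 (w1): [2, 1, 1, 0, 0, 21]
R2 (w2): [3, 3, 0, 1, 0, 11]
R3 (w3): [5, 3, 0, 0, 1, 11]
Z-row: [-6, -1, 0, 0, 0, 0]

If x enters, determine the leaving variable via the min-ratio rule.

w3

Column x entries and ratios — w1: 21/2 = 21/2; w2: 11/3 = 11/3; w3: 11/5 = 11/5.
Smallest ratio is 11/5 in the row of w3, so w3 leaves.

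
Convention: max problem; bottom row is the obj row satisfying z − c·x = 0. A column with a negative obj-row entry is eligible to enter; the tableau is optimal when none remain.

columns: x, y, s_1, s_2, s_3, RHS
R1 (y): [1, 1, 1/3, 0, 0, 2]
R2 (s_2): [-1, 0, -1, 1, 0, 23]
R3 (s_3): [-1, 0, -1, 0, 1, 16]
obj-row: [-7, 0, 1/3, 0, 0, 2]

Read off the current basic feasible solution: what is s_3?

s_3 is basic (row 3); its value is the RHS of that row, 16.

16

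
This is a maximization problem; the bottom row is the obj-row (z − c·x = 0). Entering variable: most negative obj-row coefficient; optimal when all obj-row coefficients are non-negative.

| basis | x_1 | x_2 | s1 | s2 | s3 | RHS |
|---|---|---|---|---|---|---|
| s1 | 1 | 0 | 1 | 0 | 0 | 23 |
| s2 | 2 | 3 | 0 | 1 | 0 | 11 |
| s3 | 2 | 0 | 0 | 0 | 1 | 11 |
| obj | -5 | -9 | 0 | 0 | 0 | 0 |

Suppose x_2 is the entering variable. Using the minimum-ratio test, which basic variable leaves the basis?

s2

Column x_2 entries and ratios — s1: 0 ≤ 0, skip; s2: 11/3 = 11/3; s3: 0 ≤ 0, skip.
Smallest ratio is 11/3 in the row of s2, so s2 leaves.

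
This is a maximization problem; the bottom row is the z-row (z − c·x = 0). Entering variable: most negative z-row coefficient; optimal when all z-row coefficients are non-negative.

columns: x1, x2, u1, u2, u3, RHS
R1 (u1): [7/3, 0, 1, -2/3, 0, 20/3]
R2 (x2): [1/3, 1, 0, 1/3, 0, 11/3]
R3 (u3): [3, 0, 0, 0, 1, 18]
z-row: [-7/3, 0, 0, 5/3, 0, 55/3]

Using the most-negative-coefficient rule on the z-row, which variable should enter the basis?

x1

Negative z-row entries: x1: -7/3.
The most negative is -7/3 in column x1, so x1 enters.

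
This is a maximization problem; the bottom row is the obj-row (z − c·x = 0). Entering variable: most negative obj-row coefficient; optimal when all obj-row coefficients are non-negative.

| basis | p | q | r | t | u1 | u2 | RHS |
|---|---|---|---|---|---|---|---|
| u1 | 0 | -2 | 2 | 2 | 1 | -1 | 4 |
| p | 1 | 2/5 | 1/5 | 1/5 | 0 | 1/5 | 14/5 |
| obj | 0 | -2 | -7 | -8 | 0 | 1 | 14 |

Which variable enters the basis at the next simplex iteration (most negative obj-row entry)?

Negative obj-row entries: q: -2, r: -7, t: -8.
The most negative is -8 in column t, so t enters.

t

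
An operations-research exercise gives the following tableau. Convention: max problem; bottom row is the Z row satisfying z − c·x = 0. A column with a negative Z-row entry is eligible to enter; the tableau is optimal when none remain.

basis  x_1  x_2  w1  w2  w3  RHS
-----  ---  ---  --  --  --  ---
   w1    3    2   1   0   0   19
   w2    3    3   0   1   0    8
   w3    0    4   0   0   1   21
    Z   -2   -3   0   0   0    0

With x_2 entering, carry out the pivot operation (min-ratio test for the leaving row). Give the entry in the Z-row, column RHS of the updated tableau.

Ratio test on column x_2 — row 1: 19/2 = 19/2; row 2: 8/3 = 8/3; row 3: 21/4 = 21/4. Minimum is 8/3 at row 2 (w2 leaves); pivot element 3.
Divide row 2 by 3; eliminate column x_2 from the other rows.
Z-row update in column RHS: 0 − (-3)·(8/3) = 8.

8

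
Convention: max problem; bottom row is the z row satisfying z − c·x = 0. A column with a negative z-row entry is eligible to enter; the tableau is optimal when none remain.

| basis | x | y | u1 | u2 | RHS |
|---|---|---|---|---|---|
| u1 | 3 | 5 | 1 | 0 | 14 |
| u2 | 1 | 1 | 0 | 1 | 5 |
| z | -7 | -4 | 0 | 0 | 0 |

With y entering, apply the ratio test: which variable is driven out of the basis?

Column y entries and ratios — u1: 14/5 = 14/5; u2: 5/1 = 5.
Smallest ratio is 14/5 in the row of u1, so u1 leaves.

u1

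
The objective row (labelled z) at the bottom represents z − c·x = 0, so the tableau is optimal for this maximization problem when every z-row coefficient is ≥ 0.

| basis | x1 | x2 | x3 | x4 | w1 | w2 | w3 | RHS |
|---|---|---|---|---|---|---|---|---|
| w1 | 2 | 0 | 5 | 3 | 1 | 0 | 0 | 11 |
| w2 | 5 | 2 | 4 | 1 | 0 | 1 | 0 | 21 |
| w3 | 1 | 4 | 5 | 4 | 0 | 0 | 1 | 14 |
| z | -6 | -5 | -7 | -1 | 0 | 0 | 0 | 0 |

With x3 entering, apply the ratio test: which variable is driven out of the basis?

w1

Column x3 entries and ratios — w1: 11/5 = 11/5; w2: 21/4 = 21/4; w3: 14/5 = 14/5.
Smallest ratio is 11/5 in the row of w1, so w1 leaves.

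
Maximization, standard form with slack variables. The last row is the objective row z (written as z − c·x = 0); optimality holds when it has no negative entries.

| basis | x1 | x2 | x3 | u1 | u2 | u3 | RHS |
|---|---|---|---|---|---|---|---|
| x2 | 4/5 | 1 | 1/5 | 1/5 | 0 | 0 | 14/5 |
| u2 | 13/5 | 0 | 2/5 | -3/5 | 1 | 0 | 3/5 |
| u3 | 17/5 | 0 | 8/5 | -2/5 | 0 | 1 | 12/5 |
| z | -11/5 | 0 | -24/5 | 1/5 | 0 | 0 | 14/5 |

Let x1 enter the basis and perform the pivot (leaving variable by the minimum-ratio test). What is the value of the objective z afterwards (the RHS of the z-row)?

Ratio test on column x1 — row 1: (14/5)/(4/5) = 7/2; row 2: (3/5)/(13/5) = 3/13; row 3: (12/5)/(17/5) = 12/17. Minimum is 3/13 at row 2 (u2 leaves); pivot element 13/5.
Pivot on row 2; the z-row RHS becomes 14/5 − (-11/5)·(3/13) = 43/13.

43/13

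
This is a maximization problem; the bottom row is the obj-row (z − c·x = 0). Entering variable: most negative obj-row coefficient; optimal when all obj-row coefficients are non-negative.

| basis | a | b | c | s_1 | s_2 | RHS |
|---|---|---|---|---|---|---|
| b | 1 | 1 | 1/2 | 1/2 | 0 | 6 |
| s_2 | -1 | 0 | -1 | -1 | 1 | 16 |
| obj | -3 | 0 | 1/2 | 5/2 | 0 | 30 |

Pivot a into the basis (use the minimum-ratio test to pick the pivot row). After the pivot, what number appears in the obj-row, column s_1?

Ratio test on column a — row 1: 6/1 = 6; row 2: entry -1 ≤ 0. Minimum is 6 at row 1 (b leaves); pivot element 1.
Divide row 1 by 1; eliminate column a from the other rows.
obj-row update in column s_1: 5/2 − (-3)·(1/2) = 4.

4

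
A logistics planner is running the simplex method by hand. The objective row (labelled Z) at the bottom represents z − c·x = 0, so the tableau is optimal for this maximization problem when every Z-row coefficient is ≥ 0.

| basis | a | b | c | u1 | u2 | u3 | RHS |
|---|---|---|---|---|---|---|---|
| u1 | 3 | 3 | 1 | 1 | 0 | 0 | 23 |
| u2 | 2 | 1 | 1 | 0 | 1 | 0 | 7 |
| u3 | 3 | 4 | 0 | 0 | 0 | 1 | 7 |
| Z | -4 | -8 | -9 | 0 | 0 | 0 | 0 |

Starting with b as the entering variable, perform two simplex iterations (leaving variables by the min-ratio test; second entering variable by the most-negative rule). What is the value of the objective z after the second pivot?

245/4

Ratio test on column b — row 1: 23/3 = 23/3; row 2: 7/1 = 7; row 3: 7/4 = 7/4. Minimum is 7/4 at row 3 (u3 leaves); pivot element 4.
Pivot on row 3; the Z-row RHS becomes 0 − (-8)·(7/4) = 14.
Next entering variable (most negative Z-row entry -9): c.
Ratio test on column c — row 1: (71/4)/1 = 71/4; row 2: (21/4)/1 = 21/4; row 3: entry 0 ≤ 0. Minimum is 21/4 at row 2 (u2 leaves); pivot element 1.
After the second pivot the Z-row RHS is 14 − (-9)·(21/4) = 245/4.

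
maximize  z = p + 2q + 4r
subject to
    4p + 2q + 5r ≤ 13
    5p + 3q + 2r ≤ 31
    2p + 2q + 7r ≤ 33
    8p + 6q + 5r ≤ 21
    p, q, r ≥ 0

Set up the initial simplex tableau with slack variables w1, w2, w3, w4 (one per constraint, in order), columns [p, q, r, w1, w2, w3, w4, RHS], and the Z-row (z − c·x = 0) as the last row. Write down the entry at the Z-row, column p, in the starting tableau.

-1

The Z-row carries the negated objective coefficients: the p entry is -1.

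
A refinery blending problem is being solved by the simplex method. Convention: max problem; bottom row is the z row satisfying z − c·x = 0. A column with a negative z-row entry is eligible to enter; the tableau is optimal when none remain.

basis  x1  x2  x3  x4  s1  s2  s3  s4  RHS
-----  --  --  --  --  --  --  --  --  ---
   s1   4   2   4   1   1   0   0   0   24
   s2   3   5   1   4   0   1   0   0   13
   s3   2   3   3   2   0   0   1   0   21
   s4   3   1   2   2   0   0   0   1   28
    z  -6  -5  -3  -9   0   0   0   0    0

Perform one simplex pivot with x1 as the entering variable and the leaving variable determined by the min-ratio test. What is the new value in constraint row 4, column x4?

-2

Ratio test on column x1 — row 1: 24/4 = 6; row 2: 13/3 = 13/3; row 3: 21/2 = 21/2; row 4: 28/3 = 28/3. Minimum is 13/3 at row 2 (s2 leaves); pivot element 3.
Divide row 2 by 3; eliminate column x1 from the other rows.
Row 4 update in column x4: 2 − 3·(4/3) = -2.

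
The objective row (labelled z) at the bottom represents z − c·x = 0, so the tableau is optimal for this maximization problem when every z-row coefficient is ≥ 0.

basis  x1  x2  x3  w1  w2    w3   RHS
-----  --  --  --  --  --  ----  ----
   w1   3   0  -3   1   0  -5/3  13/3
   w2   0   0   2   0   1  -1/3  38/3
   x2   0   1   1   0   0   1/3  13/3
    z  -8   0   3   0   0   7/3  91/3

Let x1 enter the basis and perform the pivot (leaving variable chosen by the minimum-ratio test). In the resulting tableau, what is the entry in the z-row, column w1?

8/3

Ratio test on column x1 — row 1: (13/3)/3 = 13/9; row 2: entry 0 ≤ 0; row 3: entry 0 ≤ 0. Minimum is 13/9 at row 1 (w1 leaves); pivot element 3.
Divide row 1 by 3; eliminate column x1 from the other rows.
z-row update in column w1: 0 − (-8)·(1/3) = 8/3.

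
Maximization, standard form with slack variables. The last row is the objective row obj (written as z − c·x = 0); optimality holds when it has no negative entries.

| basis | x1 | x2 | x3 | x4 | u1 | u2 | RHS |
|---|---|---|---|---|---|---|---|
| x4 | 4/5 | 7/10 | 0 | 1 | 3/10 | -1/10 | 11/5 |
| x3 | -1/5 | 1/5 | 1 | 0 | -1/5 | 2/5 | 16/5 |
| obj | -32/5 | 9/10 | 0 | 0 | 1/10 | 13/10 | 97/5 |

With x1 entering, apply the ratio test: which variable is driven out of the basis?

x4

Column x1 entries and ratios — x4: (11/5)/(4/5) = 11/4; x3: -1/5 ≤ 0, skip.
Smallest ratio is 11/4 in the row of x4, so x4 leaves.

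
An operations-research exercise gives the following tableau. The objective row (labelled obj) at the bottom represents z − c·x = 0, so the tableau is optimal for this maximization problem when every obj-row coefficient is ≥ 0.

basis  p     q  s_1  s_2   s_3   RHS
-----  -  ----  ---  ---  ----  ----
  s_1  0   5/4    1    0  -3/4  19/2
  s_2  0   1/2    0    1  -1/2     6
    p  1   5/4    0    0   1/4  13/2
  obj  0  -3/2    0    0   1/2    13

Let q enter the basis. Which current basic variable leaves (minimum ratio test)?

p

Column q entries and ratios — s_1: (19/2)/(5/4) = 38/5; s_2: 6/(1/2) = 12; p: (13/2)/(5/4) = 26/5.
Smallest ratio is 26/5 in the row of p, so p leaves.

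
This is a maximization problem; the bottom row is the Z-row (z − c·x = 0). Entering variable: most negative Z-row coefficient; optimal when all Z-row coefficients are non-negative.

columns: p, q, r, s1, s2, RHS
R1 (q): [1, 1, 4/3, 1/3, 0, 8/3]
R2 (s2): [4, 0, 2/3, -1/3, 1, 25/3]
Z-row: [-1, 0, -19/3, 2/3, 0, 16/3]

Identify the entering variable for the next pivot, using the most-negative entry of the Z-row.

r

Negative Z-row entries: p: -1, r: -19/3.
The most negative is -19/3 in column r, so r enters.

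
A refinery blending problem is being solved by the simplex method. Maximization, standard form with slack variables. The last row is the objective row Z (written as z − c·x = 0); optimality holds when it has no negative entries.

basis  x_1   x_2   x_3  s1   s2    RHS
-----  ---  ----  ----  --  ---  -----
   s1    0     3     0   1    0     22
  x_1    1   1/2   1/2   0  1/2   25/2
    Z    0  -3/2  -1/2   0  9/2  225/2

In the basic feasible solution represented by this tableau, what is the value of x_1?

x_1 is basic (row 2); its value is the RHS of that row, 25/2.

25/2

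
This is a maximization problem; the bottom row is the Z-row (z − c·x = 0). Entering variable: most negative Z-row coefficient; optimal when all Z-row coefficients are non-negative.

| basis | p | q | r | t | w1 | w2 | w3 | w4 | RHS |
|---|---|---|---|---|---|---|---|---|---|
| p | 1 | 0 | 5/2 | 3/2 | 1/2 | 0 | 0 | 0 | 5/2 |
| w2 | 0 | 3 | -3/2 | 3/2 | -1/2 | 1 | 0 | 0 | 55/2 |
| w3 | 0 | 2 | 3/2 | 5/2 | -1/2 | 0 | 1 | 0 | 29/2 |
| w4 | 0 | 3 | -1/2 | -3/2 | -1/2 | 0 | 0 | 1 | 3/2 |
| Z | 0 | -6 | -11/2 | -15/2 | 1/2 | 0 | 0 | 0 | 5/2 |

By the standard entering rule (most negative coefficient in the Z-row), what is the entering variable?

Negative Z-row entries: q: -6, r: -11/2, t: -15/2.
The most negative is -15/2 in column t, so t enters.

t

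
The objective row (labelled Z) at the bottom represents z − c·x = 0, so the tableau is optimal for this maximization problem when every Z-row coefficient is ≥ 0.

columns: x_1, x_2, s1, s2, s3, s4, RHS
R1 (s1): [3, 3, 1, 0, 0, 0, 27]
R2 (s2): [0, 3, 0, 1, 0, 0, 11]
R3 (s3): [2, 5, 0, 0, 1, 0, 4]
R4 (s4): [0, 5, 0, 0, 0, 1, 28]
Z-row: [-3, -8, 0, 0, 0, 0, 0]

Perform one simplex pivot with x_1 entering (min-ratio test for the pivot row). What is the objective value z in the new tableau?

6

Ratio test on column x_1 — row 1: 27/3 = 9; row 2: entry 0 ≤ 0; row 3: 4/2 = 2; row 4: entry 0 ≤ 0. Minimum is 2 at row 3 (s3 leaves); pivot element 2.
Pivot on row 3; the Z-row RHS becomes 0 − (-3)·2 = 6.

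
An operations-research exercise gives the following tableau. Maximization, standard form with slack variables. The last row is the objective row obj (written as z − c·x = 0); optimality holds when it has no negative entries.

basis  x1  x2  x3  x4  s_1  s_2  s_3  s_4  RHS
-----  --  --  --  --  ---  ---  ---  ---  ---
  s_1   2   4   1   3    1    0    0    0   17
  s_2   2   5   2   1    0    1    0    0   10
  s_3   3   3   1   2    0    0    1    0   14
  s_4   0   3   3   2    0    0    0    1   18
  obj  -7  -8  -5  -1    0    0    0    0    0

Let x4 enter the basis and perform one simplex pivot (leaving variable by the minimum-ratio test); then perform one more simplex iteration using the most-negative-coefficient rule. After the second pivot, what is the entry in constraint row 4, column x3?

24/11

Ratio test on column x4 — row 1: 17/3 = 17/3; row 2: 10/1 = 10; row 3: 14/2 = 7; row 4: 18/2 = 9. Minimum is 17/3 at row 1 (s_1 leaves); pivot element 3.
Divide row 1 by 3; eliminate column x4 from the other rows.
Second iteration: most negative obj-row entry is -20/3 in column x2, so x2 enters.
Ratio test on column x2 — row 1: (17/3)/(4/3) = 17/4; row 2: (13/3)/(11/3) = 13/11; row 3: (8/3)/(1/3) = 8; row 4: (20/3)/(1/3) = 20. Minimum is 13/11 at row 2 (s_2 leaves); pivot element 11/3.
Divide row 2 by 11/3; eliminate column x2 from the other rows.
After both pivots, the entry at constraint row 4, column x3 is 24/11.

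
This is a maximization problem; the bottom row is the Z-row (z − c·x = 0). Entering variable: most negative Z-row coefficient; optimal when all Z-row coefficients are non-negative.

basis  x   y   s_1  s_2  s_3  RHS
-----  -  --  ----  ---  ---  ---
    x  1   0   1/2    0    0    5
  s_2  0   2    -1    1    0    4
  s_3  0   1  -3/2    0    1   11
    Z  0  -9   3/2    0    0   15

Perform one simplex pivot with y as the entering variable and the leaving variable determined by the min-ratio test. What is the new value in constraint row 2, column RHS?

2

Ratio test on column y — row 1: entry 0 ≤ 0; row 2: 4/2 = 2; row 3: 11/1 = 11. Minimum is 2 at row 2 (s_2 leaves); pivot element 2.
Divide row 2 by 2; eliminate column y from the other rows.
In the new row 2, the RHS entry is the old entry divided by the pivot: 4/2 = 2.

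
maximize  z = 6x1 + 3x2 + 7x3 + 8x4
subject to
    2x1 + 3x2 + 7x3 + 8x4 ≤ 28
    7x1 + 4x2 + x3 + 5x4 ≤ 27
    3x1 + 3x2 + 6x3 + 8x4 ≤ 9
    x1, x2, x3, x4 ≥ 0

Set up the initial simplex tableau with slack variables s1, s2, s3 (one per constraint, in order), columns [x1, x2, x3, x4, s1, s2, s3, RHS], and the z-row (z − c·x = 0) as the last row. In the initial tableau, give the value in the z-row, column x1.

The z-row carries the negated objective coefficients: the x1 entry is -6.

-6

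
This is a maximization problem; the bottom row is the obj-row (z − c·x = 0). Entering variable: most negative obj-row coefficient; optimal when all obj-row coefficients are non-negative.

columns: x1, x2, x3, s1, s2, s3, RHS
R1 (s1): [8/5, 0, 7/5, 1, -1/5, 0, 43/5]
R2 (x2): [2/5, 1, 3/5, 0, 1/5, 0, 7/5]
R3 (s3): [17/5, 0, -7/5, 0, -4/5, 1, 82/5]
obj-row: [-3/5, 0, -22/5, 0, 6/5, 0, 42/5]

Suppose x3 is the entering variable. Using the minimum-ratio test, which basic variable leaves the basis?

Column x3 entries and ratios — s1: (43/5)/(7/5) = 43/7; x2: (7/5)/(3/5) = 7/3; s3: -7/5 ≤ 0, skip.
Smallest ratio is 7/3 in the row of x2, so x2 leaves.

x2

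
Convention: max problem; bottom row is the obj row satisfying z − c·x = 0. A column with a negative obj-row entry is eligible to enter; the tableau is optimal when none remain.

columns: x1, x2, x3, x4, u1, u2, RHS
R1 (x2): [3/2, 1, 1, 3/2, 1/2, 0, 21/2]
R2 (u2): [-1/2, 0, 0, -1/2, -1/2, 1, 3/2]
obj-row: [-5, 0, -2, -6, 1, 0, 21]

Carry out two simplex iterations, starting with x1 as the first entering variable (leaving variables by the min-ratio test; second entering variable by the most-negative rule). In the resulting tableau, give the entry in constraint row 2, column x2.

1/3

Ratio test on column x1 — row 1: (21/2)/(3/2) = 7; row 2: entry -1/2 ≤ 0. Minimum is 7 at row 1 (x2 leaves); pivot element 3/2.
Divide row 1 by 3/2; eliminate column x1 from the other rows.
Second iteration: most negative obj-row entry is -1 in column x4, so x4 enters.
Ratio test on column x4 — row 1: 7/1 = 7; row 2: entry 0 ≤ 0. Minimum is 7 at row 1 (x1 leaves); pivot element 1.
Divide row 1 by 1; eliminate column x4 from the other rows.
After both pivots, the entry at constraint row 2, column x2 is 1/3.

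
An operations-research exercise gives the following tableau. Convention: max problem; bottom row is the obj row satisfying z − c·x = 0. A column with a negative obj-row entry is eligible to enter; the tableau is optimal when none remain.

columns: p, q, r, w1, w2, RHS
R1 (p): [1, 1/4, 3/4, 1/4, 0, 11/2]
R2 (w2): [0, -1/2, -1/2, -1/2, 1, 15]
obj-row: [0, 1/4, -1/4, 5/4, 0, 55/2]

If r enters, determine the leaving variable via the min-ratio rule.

p

Column r entries and ratios — p: (11/2)/(3/4) = 22/3; w2: -1/2 ≤ 0, skip.
Smallest ratio is 22/3 in the row of p, so p leaves.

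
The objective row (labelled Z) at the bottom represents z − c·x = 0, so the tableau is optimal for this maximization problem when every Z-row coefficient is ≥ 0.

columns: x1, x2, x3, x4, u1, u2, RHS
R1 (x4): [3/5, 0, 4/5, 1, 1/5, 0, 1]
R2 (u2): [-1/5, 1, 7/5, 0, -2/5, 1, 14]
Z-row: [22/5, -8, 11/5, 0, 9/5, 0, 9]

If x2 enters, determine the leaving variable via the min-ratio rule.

Column x2 entries and ratios — x4: 0 ≤ 0, skip; u2: 14/1 = 14.
Smallest ratio is 14 in the row of u2, so u2 leaves.

u2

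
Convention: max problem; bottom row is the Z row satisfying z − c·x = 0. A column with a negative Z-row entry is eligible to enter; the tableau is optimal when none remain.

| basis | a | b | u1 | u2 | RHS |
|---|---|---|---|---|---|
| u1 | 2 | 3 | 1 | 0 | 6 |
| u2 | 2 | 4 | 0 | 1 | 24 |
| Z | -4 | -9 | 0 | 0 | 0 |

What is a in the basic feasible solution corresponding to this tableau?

a is not in the basis, so in the current basic feasible solution a = 0.

0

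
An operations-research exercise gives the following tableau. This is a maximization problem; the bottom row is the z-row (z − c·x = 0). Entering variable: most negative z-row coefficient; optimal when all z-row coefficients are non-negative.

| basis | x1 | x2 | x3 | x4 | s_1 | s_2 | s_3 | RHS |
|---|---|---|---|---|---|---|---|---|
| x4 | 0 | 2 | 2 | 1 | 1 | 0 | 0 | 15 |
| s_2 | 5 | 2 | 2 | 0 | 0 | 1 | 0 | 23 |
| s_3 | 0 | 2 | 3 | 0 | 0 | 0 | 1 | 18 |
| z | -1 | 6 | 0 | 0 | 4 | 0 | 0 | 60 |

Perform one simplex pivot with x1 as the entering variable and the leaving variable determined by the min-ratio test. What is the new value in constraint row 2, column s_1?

Ratio test on column x1 — row 1: entry 0 ≤ 0; row 2: 23/5 = 23/5; row 3: entry 0 ≤ 0. Minimum is 23/5 at row 2 (s_2 leaves); pivot element 5.
Divide row 2 by 5; eliminate column x1 from the other rows.
In the new row 2, the s_1 entry is the old entry divided by the pivot: 0/5 = 0.

0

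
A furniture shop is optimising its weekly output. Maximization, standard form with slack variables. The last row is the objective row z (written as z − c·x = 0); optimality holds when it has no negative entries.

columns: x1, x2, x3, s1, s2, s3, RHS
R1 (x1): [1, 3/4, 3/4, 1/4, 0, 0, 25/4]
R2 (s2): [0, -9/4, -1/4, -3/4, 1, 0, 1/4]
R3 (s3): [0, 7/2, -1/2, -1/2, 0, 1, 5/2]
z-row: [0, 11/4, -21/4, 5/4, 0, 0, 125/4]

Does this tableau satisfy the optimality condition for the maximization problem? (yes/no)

The z-row has a negative entry -21/4 in column x3, so it is not optimal.

no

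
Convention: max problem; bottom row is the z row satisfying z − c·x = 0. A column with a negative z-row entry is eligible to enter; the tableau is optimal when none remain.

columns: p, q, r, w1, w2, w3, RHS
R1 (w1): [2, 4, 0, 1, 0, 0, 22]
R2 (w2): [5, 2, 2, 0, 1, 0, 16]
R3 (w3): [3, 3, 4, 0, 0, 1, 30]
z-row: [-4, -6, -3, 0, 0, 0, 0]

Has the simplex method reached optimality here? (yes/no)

The z-row has a negative entry -6 in column q, so it is not optimal.

no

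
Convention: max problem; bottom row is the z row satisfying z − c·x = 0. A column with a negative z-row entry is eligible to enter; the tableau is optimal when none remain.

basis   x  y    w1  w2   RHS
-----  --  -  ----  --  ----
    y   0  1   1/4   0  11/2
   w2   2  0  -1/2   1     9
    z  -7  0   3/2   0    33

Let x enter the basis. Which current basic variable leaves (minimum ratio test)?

w2

Column x entries and ratios — y: 0 ≤ 0, skip; w2: 9/2 = 9/2.
Smallest ratio is 9/2 in the row of w2, so w2 leaves.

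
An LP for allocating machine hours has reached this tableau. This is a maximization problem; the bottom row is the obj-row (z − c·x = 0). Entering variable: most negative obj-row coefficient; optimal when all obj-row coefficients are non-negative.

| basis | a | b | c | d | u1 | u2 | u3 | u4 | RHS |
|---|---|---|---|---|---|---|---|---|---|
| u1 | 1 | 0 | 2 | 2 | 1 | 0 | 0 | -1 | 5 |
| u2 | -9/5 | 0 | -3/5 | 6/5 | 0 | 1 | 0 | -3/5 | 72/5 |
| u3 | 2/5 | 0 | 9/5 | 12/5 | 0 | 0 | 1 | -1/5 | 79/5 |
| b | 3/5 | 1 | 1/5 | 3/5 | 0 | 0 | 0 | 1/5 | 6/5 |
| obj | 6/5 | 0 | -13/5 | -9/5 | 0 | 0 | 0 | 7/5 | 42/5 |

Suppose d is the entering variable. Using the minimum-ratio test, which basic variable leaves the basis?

b

Column d entries and ratios — u1: 5/2 = 5/2; u2: (72/5)/(6/5) = 12; u3: (79/5)/(12/5) = 79/12; b: (6/5)/(3/5) = 2.
Smallest ratio is 2 in the row of b, so b leaves.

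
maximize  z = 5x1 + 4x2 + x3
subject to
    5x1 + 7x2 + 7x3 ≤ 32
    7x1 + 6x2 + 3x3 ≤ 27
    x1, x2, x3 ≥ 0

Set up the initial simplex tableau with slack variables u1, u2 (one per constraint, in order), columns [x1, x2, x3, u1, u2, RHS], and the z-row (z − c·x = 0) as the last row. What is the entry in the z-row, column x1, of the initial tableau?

The z-row carries the negated objective coefficients: the x1 entry is -5.

-5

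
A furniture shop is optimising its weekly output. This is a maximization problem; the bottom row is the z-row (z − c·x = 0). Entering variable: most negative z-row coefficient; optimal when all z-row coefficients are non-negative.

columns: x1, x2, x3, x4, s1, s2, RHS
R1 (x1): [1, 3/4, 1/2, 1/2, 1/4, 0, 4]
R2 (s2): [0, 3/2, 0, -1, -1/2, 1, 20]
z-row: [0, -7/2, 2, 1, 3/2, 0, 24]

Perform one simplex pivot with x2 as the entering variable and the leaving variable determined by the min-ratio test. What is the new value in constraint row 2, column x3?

-1

Ratio test on column x2 — row 1: 4/(3/4) = 16/3; row 2: 20/(3/2) = 40/3. Minimum is 16/3 at row 1 (x1 leaves); pivot element 3/4.
Divide row 1 by 3/4; eliminate column x2 from the other rows.
Row 2 update in column x3: 0 − (3/2)·(2/3) = -1.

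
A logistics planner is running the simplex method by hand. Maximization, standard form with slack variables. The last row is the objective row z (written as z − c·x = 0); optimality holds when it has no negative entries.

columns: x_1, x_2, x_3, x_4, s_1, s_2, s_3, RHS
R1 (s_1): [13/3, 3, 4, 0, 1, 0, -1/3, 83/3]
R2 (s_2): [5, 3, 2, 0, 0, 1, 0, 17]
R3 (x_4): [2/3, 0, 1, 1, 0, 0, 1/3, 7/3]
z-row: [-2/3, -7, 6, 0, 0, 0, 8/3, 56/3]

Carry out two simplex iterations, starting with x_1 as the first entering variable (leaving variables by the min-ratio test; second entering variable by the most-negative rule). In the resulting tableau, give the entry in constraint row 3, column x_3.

1

Ratio test on column x_1 — row 1: (83/3)/(13/3) = 83/13; row 2: 17/5 = 17/5; row 3: (7/3)/(2/3) = 7/2. Minimum is 17/5 at row 2 (s_2 leaves); pivot element 5.
Divide row 2 by 5; eliminate column x_1 from the other rows.
Second iteration: most negative z-row entry is -33/5 in column x_2, so x_2 enters.
Ratio test on column x_2 — row 1: (194/15)/(2/5) = 97/3; row 2: (17/5)/(3/5) = 17/3; row 3: entry -2/5 ≤ 0. Minimum is 17/3 at row 2 (x_1 leaves); pivot element 3/5.
Divide row 2 by 3/5; eliminate column x_2 from the other rows.
After both pivots, the entry at constraint row 3, column x_3 is 1.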